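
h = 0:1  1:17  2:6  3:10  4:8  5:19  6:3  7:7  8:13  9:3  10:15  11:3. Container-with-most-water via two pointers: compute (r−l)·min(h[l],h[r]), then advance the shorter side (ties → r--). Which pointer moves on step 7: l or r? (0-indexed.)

r

l=0 r=11: min(1,3)*11=11 best=11 *, l++
l=1 r=11: min(17,3)*10=30 best=30 *, r--
l=1 r=10: min(17,15)*9=135 best=135 *, r--
l=1 r=9: min(17,3)*8=24 best=135, r--
l=1 r=8: min(17,13)*7=91 best=135, r--
l=1 r=7: min(17,7)*6=42 best=135, r--
l=1 r=6: min(17,3)*5=15 best=135, r--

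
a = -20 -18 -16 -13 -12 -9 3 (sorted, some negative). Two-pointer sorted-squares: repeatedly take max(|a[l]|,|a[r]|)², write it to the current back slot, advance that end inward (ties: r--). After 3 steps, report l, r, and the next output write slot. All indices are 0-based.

[0,6] |-20|>|3| out[6]=400 → l++
[1,6] |-18|>|3| out[5]=324 → l++
[2,6] |-16|>|3| out[4]=256 → l++

l=3, r=6, next write slot=3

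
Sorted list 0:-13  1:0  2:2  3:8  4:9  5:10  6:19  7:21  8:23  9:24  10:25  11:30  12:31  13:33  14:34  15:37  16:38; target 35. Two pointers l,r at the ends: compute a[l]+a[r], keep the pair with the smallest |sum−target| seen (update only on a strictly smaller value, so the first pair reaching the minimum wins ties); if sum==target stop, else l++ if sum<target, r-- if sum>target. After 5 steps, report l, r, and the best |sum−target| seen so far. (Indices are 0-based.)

l=2, r=13, best |Δ|=1

[0,16] -13+38=25 d=10 * → l++
[1,16] 0+38=38 d=3 * → r--
[1,15] 0+37=37 d=2 * → r--
[1,14] 0+34=34 d=1 * → l++
[2,14] 2+34=36 d=1 → r--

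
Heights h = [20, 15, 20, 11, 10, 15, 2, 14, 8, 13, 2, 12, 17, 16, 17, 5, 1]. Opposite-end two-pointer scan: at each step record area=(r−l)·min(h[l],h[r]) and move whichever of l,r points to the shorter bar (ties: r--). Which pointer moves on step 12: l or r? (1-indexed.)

r

[1,17] min(20,1)*16=16 best=16 * → r--
[1,16] min(20,5)*15=75 best=75 * → r--
[1,15] min(20,17)*14=238 best=238 * → r--
[1,14] min(20,16)*13=208 best=238 → r--
[1,13] min(20,17)*12=204 best=238 → r--
[1,12] min(20,12)*11=132 best=238 → r--
[1,11] min(20,2)*10=20 best=238 → r--
[1,10] min(20,13)*9=117 best=238 → r--
[1,9] min(20,8)*8=64 best=238 → r--
[1,8] min(20,14)*7=98 best=238 → r--
[1,7] min(20,2)*6=12 best=238 → r--
[1,6] min(20,15)*5=75 best=238 → r--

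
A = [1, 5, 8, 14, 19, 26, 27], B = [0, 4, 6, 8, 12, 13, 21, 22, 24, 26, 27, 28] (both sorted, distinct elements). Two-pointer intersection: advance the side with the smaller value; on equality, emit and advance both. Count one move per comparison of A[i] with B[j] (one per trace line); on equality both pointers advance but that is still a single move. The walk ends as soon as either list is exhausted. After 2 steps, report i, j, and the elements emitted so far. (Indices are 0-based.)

i=1, j=1, emitted=[]

[i=0,j=0] 1>0 → j++
[i=0,j=1] 1<4 → i++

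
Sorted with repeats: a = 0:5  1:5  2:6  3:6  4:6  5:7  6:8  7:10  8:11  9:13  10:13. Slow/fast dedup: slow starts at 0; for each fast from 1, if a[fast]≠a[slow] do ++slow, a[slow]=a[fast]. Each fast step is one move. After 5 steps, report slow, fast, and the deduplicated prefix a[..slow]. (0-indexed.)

slow=2, fast=6, prefix=[5, 6, 7]

(s=0,f=1) a[fast]=5=a[slow] dup → fast++
(s=0,f=2) a[fast]=6≠a[slow]=5 write a[1]=6 → slow++,fast++
(s=1,f=3) a[fast]=6=a[slow] dup → fast++
(s=1,f=4) a[fast]=6=a[slow] dup → fast++
(s=1,f=5) a[fast]=7≠a[slow]=6 write a[2]=7 → slow++,fast++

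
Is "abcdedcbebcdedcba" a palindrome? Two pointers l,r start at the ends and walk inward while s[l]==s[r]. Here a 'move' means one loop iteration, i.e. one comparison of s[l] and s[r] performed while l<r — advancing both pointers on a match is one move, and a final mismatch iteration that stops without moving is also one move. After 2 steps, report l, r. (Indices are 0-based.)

[0,16] 'a'=='a' → l++,r--
[1,15] 'b'=='b' → l++,r--

l=2, r=14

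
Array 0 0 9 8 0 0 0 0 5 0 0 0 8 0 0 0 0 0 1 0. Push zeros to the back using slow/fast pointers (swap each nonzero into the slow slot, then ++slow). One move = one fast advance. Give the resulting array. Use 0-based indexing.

slow=0 fast=0: a[fast]=0, fast++
slow=0 fast=1: a[fast]=0, fast++
slow=0 fast=2: a[fast]=9≠0 swap→a[0]=9, slow++,fast++
slow=1 fast=3: a[fast]=8≠0 swap→a[1]=8, slow++,fast++
slow=2 fast=4: a[fast]=0, fast++
slow=2 fast=5: a[fast]=0, fast++
slow=2 fast=6: a[fast]=0, fast++
slow=2 fast=7: a[fast]=0, fast++
slow=2 fast=8: a[fast]=5≠0 swap→a[2]=5, slow++,fast++
slow=3 fast=9: a[fast]=0, fast++
slow=3 fast=10: a[fast]=0, fast++
slow=3 fast=11: a[fast]=0, fast++
slow=3 fast=12: a[fast]=8≠0 swap→a[3]=8, slow++,fast++
slow=4 fast=13: a[fast]=0, fast++
slow=4 fast=14: a[fast]=0, fast++
slow=4 fast=15: a[fast]=0, fast++
slow=4 fast=16: a[fast]=0, fast++
slow=4 fast=17: a[fast]=0, fast++
slow=4 fast=18: a[fast]=1≠0 swap→a[4]=1, slow++,fast++
slow=5 fast=19: a[fast]=0, fast++

[9, 8, 5, 8, 1, 0, 0, 0, 0, 0, 0, 0, 0, 0, 0, 0, 0, 0, 0, 0]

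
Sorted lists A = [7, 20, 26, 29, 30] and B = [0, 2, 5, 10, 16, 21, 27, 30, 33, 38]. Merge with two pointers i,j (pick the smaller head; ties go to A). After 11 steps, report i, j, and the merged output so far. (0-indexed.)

i=4, j=7, merged so far=[0, 2, 5, 7, 10, 16, 20, 21, 26, 27, 29]

[i=0,j=0] A[i]=7>B[j]=0 take 0 → j++
[i=0,j=1] A[i]=7>B[j]=2 take 2 → j++
[i=0,j=2] A[i]=7>B[j]=5 take 5 → j++
[i=0,j=3] A[i]=7<=B[j]=10 take 7 → i++
[i=1,j=3] A[i]=20>B[j]=10 take 10 → j++
[i=1,j=4] A[i]=20>B[j]=16 take 16 → j++
[i=1,j=5] A[i]=20<=B[j]=21 take 20 → i++
[i=2,j=5] A[i]=26>B[j]=21 take 21 → j++
[i=2,j=6] A[i]=26<=B[j]=27 take 26 → i++
[i=3,j=6] A[i]=29>B[j]=27 take 27 → j++
[i=3,j=7] A[i]=29<=B[j]=30 take 29 → i++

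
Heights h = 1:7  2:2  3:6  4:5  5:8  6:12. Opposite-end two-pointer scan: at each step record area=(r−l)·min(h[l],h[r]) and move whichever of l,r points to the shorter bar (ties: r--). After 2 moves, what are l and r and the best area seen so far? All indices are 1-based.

l=3, r=6, best area=35

[1,6] min(7,12)*5=35 best=35 * → l++
[2,6] min(2,12)*4=8 best=35 → l++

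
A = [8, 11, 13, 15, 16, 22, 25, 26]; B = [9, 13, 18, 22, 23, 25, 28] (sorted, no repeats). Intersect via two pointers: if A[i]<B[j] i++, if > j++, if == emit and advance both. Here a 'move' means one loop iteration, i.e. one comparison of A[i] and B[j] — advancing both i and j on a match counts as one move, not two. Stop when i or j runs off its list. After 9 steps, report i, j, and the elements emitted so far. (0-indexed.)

i=6, j=5, emitted=[13, 22]

i=0 j=0: 8<9, i++
i=1 j=0: 11>9, j++
i=1 j=1: 11<13, i++
i=2 j=1: 13==13 emit, i++,j++
i=3 j=2: 15<18, i++
i=4 j=2: 16<18, i++
i=5 j=2: 22>18, j++
i=5 j=3: 22==22 emit, i++,j++
i=6 j=4: 25>23, j++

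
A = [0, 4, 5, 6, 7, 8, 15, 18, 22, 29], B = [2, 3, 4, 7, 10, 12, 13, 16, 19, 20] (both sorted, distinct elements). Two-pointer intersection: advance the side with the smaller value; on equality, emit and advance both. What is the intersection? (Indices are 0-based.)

i=0 j=0: 0<2, i++
i=1 j=0: 4>2, j++
i=1 j=1: 4>3, j++
i=1 j=2: 4==4 emit, i++,j++
i=2 j=3: 5<7, i++
i=3 j=3: 6<7, i++
i=4 j=3: 7==7 emit, i++,j++
i=5 j=4: 8<10, i++
i=6 j=4: 15>10, j++
i=6 j=5: 15>12, j++
i=6 j=6: 15>13, j++
i=6 j=7: 15<16, i++
i=7 j=7: 18>16, j++
i=7 j=8: 18<19, i++
i=8 j=8: 22>19, j++
i=8 j=9: 22>20, j++

intersection = [4, 7]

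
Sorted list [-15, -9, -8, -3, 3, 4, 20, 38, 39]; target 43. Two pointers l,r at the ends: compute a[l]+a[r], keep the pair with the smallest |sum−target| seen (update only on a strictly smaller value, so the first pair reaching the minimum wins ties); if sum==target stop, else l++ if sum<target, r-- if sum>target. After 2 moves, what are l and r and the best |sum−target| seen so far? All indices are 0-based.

l=2, r=8, best |Δ|=13

l=0 r=8: -15+39=24 d=19 *, l++
l=1 r=8: -9+39=30 d=13 *, l++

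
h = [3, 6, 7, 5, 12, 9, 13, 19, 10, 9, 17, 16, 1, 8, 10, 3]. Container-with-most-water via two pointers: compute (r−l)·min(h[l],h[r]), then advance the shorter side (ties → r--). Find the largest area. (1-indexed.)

[1,16] min(3,3)*15=45 best=45 * → r--
[1,15] min(3,10)*14=42 best=45 → l++
[2,15] min(6,10)*13=78 best=78 * → l++
[3,15] min(7,10)*12=84 best=84 * → l++
[4,15] min(5,10)*11=55 best=84 → l++
[5,15] min(12,10)*10=100 best=100 * → r--
[5,14] min(12,8)*9=72 best=100 → r--
[5,13] min(12,1)*8=8 best=100 → r--
[5,12] min(12,16)*7=84 best=100 → l++
[6,12] min(9,16)*6=54 best=100 → l++
[7,12] min(13,16)*5=65 best=100 → l++
[8,12] min(19,16)*4=64 best=100 → r--
[8,11] min(19,17)*3=51 best=100 → r--
[8,10] min(19,9)*2=18 best=100 → r--
[8,9] min(19,10)*1=10 best=100 → r--

max area = 100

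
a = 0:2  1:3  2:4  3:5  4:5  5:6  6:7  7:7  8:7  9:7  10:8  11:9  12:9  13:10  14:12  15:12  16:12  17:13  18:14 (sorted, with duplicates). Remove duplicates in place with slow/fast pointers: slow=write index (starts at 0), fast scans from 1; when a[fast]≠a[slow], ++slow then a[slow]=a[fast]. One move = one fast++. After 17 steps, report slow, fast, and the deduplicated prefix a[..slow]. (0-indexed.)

slow=10, fast=18, prefix=[2, 3, 4, 5, 6, 7, 8, 9, 10, 12, 13]

slow=0 fast=1: a[fast]=3≠a[slow]=2 write a[1]=3, slow++,fast++
slow=1 fast=2: a[fast]=4≠a[slow]=3 write a[2]=4, slow++,fast++
slow=2 fast=3: a[fast]=5≠a[slow]=4 write a[3]=5, slow++,fast++
slow=3 fast=4: a[fast]=5=a[slow] dup, fast++
slow=3 fast=5: a[fast]=6≠a[slow]=5 write a[4]=6, slow++,fast++
slow=4 fast=6: a[fast]=7≠a[slow]=6 write a[5]=7, slow++,fast++
slow=5 fast=7: a[fast]=7=a[slow] dup, fast++
slow=5 fast=8: a[fast]=7=a[slow] dup, fast++
slow=5 fast=9: a[fast]=7=a[slow] dup, fast++
slow=5 fast=10: a[fast]=8≠a[slow]=7 write a[6]=8, slow++,fast++
slow=6 fast=11: a[fast]=9≠a[slow]=8 write a[7]=9, slow++,fast++
slow=7 fast=12: a[fast]=9=a[slow] dup, fast++
slow=7 fast=13: a[fast]=10≠a[slow]=9 write a[8]=10, slow++,fast++
slow=8 fast=14: a[fast]=12≠a[slow]=10 write a[9]=12, slow++,fast++
slow=9 fast=15: a[fast]=12=a[slow] dup, fast++
slow=9 fast=16: a[fast]=12=a[slow] dup, fast++
slow=9 fast=17: a[fast]=13≠a[slow]=12 write a[10]=13, slow++,fast++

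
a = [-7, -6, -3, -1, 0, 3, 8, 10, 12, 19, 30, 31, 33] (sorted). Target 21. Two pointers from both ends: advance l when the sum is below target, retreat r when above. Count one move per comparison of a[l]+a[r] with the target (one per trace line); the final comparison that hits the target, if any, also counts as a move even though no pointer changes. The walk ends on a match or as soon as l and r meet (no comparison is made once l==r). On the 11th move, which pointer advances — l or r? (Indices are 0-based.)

[0,12] -7+33=26 >21 → r--
[0,11] -7+31=24 >21 → r--
[0,10] -7+30=23 >21 → r--
[0,9] -7+19=12 <21 → l++
[1,9] -6+19=13 <21 → l++
[2,9] -3+19=16 <21 → l++
[3,9] -1+19=18 <21 → l++
[4,9] 0+19=19 <21 → l++
[5,9] 3+19=22 >21 → r--
[5,8] 3+12=15 <21 → l++
[6,8] 8+12=20 <21 → l++

l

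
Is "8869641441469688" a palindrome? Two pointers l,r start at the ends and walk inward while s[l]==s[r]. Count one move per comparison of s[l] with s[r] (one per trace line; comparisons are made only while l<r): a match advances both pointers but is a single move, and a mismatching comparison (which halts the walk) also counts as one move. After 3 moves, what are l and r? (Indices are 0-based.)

[0,15] '8'=='8' → l++,r--
[1,14] '8'=='8' → l++,r--
[2,13] '6'=='6' → l++,r--

l=3, r=12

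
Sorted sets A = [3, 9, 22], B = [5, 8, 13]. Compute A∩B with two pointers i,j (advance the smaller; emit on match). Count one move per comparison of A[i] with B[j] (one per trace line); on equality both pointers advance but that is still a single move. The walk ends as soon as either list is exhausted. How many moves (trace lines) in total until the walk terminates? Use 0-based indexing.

[i=0,j=0] 3<5 → i++
[i=1,j=0] 9>5 → j++
[i=1,j=1] 9>8 → j++
[i=1,j=2] 9<13 → i++
[i=2,j=2] 22>13 → j++

5 moves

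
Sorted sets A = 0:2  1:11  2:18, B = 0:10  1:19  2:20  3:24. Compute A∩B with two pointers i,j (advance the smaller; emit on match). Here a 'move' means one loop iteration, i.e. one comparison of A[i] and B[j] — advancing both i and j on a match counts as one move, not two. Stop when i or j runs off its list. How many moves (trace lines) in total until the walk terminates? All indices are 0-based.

[i=0,j=0] 2<10 → i++
[i=1,j=0] 11>10 → j++
[i=1,j=1] 11<19 → i++
[i=2,j=1] 18<19 → i++

4 moves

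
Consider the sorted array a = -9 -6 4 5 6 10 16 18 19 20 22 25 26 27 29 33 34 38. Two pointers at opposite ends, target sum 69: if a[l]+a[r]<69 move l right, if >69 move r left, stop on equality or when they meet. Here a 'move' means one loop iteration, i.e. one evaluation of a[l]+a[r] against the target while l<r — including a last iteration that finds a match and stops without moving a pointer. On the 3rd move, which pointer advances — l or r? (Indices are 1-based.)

l

[1,18] -9+38=29 <69 → l++
[2,18] -6+38=32 <69 → l++
[3,18] 4+38=42 <69 → l++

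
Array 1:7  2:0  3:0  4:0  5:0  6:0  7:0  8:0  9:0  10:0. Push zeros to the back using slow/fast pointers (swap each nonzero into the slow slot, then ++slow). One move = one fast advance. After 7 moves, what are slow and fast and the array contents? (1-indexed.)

slow=2, fast=8, a=[7, 0, 0, 0, 0, 0, 0, 0, 0, 0]

slow=1 fast=1: a[fast]=7≠0 swap→a[1]=7, slow++,fast++
slow=2 fast=2: a[fast]=0, fast++
slow=2 fast=3: a[fast]=0, fast++
slow=2 fast=4: a[fast]=0, fast++
slow=2 fast=5: a[fast]=0, fast++
slow=2 fast=6: a[fast]=0, fast++
slow=2 fast=7: a[fast]=0, fast++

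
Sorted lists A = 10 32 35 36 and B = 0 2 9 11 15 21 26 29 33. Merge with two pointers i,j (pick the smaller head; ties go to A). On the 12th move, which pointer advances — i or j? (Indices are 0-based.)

i

[i=0,j=0] A[i]=10>B[j]=0 take 0 → j++
[i=0,j=1] A[i]=10>B[j]=2 take 2 → j++
[i=0,j=2] A[i]=10>B[j]=9 take 9 → j++
[i=0,j=3] A[i]=10<=B[j]=11 take 10 → i++
[i=1,j=3] A[i]=32>B[j]=11 take 11 → j++
[i=1,j=4] A[i]=32>B[j]=15 take 15 → j++
[i=1,j=5] A[i]=32>B[j]=21 take 21 → j++
[i=1,j=6] A[i]=32>B[j]=26 take 26 → j++
[i=1,j=7] A[i]=32>B[j]=29 take 29 → j++
[i=1,j=8] A[i]=32<=B[j]=33 take 32 → i++
[i=2,j=8] A[i]=35>B[j]=33 take 33 → j++
[i=2,j=9] B done, take A[i]=35 → i++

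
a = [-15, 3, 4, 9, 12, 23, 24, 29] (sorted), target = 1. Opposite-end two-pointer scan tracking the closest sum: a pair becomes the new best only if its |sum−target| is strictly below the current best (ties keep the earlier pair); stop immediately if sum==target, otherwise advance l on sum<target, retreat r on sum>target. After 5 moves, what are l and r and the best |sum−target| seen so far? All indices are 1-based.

l=2, r=4, best |Δ|=4

[1,8] -15+29=14 d=13 * → r--
[1,7] -15+24=9 d=8 * → r--
[1,6] -15+23=8 d=7 * → r--
[1,5] -15+12=-3 d=4 * → l++
[2,5] 3+12=15 d=14 → r--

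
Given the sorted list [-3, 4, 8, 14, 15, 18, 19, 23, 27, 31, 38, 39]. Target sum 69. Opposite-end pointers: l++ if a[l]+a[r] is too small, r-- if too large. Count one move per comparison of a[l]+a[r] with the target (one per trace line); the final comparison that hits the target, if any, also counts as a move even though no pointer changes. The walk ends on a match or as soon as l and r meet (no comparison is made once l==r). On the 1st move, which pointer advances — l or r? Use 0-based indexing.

l

l=0 r=11: -3+39=36 <69, l++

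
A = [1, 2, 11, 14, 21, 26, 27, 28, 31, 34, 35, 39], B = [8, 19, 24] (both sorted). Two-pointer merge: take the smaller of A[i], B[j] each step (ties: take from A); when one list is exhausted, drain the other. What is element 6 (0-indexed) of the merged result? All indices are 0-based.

[i=0,j=0] A[i]=1<=B[j]=8 take 1 → i++
[i=1,j=0] A[i]=2<=B[j]=8 take 2 → i++
[i=2,j=0] A[i]=11>B[j]=8 take 8 → j++
[i=2,j=1] A[i]=11<=B[j]=19 take 11 → i++
[i=3,j=1] A[i]=14<=B[j]=19 take 14 → i++
[i=4,j=1] A[i]=21>B[j]=19 take 19 → j++
[i=4,j=2] A[i]=21<=B[j]=24 take 21 → i++
[i=5,j=2] A[i]=26>B[j]=24 take 24 → j++
[i=5,j=3] B done, take A[i]=26 → i++
[i=6,j=3] B done, take A[i]=27 → i++
[i=7,j=3] B done, take A[i]=28 → i++
[i=8,j=3] B done, take A[i]=31 → i++
[i=9,j=3] B done, take A[i]=34 → i++
[i=10,j=3] B done, take A[i]=35 → i++
[i=11,j=3] B done, take A[i]=39 → i++

merged[6] = 21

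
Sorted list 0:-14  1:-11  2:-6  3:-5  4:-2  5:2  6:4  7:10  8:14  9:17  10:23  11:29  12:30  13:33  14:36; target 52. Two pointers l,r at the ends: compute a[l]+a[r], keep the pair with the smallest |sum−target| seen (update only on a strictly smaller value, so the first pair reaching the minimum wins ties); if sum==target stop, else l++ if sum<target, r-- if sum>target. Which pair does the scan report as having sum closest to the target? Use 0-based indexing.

pair (23, 29) with sum 52 (|Δ|=0)

[0,14] -14+36=22 d=30 * → l++
[1,14] -11+36=25 d=27 * → l++
[2,14] -6+36=30 d=22 * → l++
[3,14] -5+36=31 d=21 * → l++
[4,14] -2+36=34 d=18 * → l++
[5,14] 2+36=38 d=14 * → l++
[6,14] 4+36=40 d=12 * → l++
[7,14] 10+36=46 d=6 * → l++
[8,14] 14+36=50 d=2 * → l++
[9,14] 17+36=53 d=1 * → r--
[9,13] 17+33=50 d=2 → l++
[10,13] 23+33=56 d=4 → r--
[10,12] 23+30=53 d=1 → r--
[10,11] 23+29=52 d=0 * → stop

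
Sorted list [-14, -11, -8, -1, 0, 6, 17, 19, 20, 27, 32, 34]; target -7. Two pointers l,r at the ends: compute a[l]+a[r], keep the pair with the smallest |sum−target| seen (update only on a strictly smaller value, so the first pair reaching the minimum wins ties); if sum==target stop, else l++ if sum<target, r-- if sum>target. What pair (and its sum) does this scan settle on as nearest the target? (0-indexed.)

l=0 r=11: -14+34=20 d=27 *, r--
l=0 r=10: -14+32=18 d=25 *, r--
l=0 r=9: -14+27=13 d=20 *, r--
l=0 r=8: -14+20=6 d=13 *, r--
l=0 r=7: -14+19=5 d=12 *, r--
l=0 r=6: -14+17=3 d=10 *, r--
l=0 r=5: -14+6=-8 d=1 *, l++
l=1 r=5: -11+6=-5 d=2, r--
l=1 r=4: -11+0=-11 d=4, l++
l=2 r=4: -8+0=-8 d=1, l++
l=3 r=4: -1+0=-1 d=6, r--

pair (-14, 6) with sum -8 (|Δ|=1)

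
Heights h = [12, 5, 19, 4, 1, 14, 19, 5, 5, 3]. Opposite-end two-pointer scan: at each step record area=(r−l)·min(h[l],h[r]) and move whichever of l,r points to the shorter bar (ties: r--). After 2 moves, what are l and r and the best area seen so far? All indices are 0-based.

l=0, r=7, best area=40

[0,9] min(12,3)*9=27 best=27 * → r--
[0,8] min(12,5)*8=40 best=40 * → r--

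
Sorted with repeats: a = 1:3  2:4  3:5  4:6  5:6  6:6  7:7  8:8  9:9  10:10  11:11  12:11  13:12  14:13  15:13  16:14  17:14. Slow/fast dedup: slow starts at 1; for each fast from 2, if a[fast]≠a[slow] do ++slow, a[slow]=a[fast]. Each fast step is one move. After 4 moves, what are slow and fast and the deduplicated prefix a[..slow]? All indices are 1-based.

(s=1,f=2) a[fast]=4≠a[slow]=3 write a[2]=4 → slow++,fast++
(s=2,f=3) a[fast]=5≠a[slow]=4 write a[3]=5 → slow++,fast++
(s=3,f=4) a[fast]=6≠a[slow]=5 write a[4]=6 → slow++,fast++
(s=4,f=5) a[fast]=6=a[slow] dup → fast++

slow=4, fast=6, prefix=[3, 4, 5, 6]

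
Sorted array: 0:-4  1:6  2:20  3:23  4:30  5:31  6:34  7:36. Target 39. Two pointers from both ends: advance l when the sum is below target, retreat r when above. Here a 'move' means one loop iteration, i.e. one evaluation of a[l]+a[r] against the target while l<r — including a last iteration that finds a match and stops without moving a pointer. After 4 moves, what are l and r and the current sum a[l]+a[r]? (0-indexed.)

l=2, r=5, sum=51

l=0 r=7: -4+36=32 <39, l++
l=1 r=7: 6+36=42 >39, r--
l=1 r=6: 6+34=40 >39, r--
l=1 r=5: 6+31=37 <39, l++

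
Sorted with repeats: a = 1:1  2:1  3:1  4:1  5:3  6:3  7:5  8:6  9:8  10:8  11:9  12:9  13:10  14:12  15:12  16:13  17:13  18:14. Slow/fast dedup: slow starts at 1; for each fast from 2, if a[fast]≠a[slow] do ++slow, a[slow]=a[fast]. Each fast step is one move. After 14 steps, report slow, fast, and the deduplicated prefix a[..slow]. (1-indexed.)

(s=1,f=2) a[fast]=1=a[slow] dup → fast++
(s=1,f=3) a[fast]=1=a[slow] dup → fast++
(s=1,f=4) a[fast]=1=a[slow] dup → fast++
(s=1,f=5) a[fast]=3≠a[slow]=1 write a[2]=3 → slow++,fast++
(s=2,f=6) a[fast]=3=a[slow] dup → fast++
(s=2,f=7) a[fast]=5≠a[slow]=3 write a[3]=5 → slow++,fast++
(s=3,f=8) a[fast]=6≠a[slow]=5 write a[4]=6 → slow++,fast++
(s=4,f=9) a[fast]=8≠a[slow]=6 write a[5]=8 → slow++,fast++
(s=5,f=10) a[fast]=8=a[slow] dup → fast++
(s=5,f=11) a[fast]=9≠a[slow]=8 write a[6]=9 → slow++,fast++
(s=6,f=12) a[fast]=9=a[slow] dup → fast++
(s=6,f=13) a[fast]=10≠a[slow]=9 write a[7]=10 → slow++,fast++
(s=7,f=14) a[fast]=12≠a[slow]=10 write a[8]=12 → slow++,fast++
(s=8,f=15) a[fast]=12=a[slow] dup → fast++

slow=8, fast=16, prefix=[1, 3, 5, 6, 8, 9, 10, 12]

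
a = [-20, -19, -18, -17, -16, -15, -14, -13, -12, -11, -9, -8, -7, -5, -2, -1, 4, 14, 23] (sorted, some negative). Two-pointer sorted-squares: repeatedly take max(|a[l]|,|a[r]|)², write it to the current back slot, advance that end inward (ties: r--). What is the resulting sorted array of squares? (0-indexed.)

l=0 r=18: |-20|<=|23| out[18]=529, r--
l=0 r=17: |-20|>|14| out[17]=400, l++
l=1 r=17: |-19|>|14| out[16]=361, l++
l=2 r=17: |-18|>|14| out[15]=324, l++
l=3 r=17: |-17|>|14| out[14]=289, l++
l=4 r=17: |-16|>|14| out[13]=256, l++
l=5 r=17: |-15|>|14| out[12]=225, l++
l=6 r=17: |-14|<=|14| out[11]=196, r--
l=6 r=16: |-14|>|4| out[10]=196, l++
l=7 r=16: |-13|>|4| out[9]=169, l++
l=8 r=16: |-12|>|4| out[8]=144, l++
l=9 r=16: |-11|>|4| out[7]=121, l++
l=10 r=16: |-9|>|4| out[6]=81, l++
l=11 r=16: |-8|>|4| out[5]=64, l++
l=12 r=16: |-7|>|4| out[4]=49, l++
l=13 r=16: |-5|>|4| out[3]=25, l++
l=14 r=16: |-2|<=|4| out[2]=16, r--
l=14 r=15: |-2|>|-1| out[1]=4, l++
l=15 r=15: |-1|<=|-1| out[0]=1, r--

[1, 4, 16, 25, 49, 64, 81, 121, 144, 169, 196, 196, 225, 256, 289, 324, 361, 400, 529]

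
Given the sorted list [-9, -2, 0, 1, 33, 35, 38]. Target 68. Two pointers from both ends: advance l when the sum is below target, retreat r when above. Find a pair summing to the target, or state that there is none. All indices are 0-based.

(33, 35)

[0,6] -9+38=29 <68 → l++
[1,6] -2+38=36 <68 → l++
[2,6] 0+38=38 <68 → l++
[3,6] 1+38=39 <68 → l++
[4,6] 33+38=71 >68 → r--
[4,5] 33+35=68 → found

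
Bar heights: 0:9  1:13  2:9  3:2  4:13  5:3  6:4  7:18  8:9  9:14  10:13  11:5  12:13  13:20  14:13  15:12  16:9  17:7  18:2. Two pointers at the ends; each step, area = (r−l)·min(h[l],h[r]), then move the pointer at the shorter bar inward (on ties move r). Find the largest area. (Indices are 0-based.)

max area = 169

[0,18] min(9,2)*18=36 best=36 * → r--
[0,17] min(9,7)*17=119 best=119 * → r--
[0,16] min(9,9)*16=144 best=144 * → r--
[0,15] min(9,12)*15=135 best=144 → l++
[1,15] min(13,12)*14=168 best=168 * → r--
[1,14] min(13,13)*13=169 best=169 * → r--
[1,13] min(13,20)*12=156 best=169 → l++
[2,13] min(9,20)*11=99 best=169 → l++
[3,13] min(2,20)*10=20 best=169 → l++
[4,13] min(13,20)*9=117 best=169 → l++
[5,13] min(3,20)*8=24 best=169 → l++
[6,13] min(4,20)*7=28 best=169 → l++
[7,13] min(18,20)*6=108 best=169 → l++
[8,13] min(9,20)*5=45 best=169 → l++
[9,13] min(14,20)*4=56 best=169 → l++
[10,13] min(13,20)*3=39 best=169 → l++
[11,13] min(5,20)*2=10 best=169 → l++
[12,13] min(13,20)*1=13 best=169 → l++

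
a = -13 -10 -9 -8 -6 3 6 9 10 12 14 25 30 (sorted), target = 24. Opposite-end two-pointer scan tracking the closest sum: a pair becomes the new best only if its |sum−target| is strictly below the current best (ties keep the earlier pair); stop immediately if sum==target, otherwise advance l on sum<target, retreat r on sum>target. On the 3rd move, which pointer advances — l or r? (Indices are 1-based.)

[1,13] -13+30=17 d=7 * → l++
[2,13] -10+30=20 d=4 * → l++
[3,13] -9+30=21 d=3 * → l++

l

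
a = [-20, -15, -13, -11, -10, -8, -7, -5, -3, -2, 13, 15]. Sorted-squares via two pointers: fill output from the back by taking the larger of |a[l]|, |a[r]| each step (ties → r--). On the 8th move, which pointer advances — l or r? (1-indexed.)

l=1 r=12: |-20|>|15| out[12]=400, l++
l=2 r=12: |-15|<=|15| out[11]=225, r--
l=2 r=11: |-15|>|13| out[10]=225, l++
l=3 r=11: |-13|<=|13| out[9]=169, r--
l=3 r=10: |-13|>|-2| out[8]=169, l++
l=4 r=10: |-11|>|-2| out[7]=121, l++
l=5 r=10: |-10|>|-2| out[6]=100, l++
l=6 r=10: |-8|>|-2| out[5]=64, l++

l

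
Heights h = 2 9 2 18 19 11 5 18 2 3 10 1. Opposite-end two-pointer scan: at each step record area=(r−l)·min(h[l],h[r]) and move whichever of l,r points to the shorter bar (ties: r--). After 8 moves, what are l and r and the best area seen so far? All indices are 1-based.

l=4, r=7, best area=81

l=1 r=12: min(2,1)*11=11 best=11 *, r--
l=1 r=11: min(2,10)*10=20 best=20 *, l++
l=2 r=11: min(9,10)*9=81 best=81 *, l++
l=3 r=11: min(2,10)*8=16 best=81, l++
l=4 r=11: min(18,10)*7=70 best=81, r--
l=4 r=10: min(18,3)*6=18 best=81, r--
l=4 r=9: min(18,2)*5=10 best=81, r--
l=4 r=8: min(18,18)*4=72 best=81, r--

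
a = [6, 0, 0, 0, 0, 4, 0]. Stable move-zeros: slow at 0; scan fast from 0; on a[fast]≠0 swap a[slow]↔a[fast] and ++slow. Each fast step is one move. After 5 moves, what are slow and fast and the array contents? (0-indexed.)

slow=1, fast=5, a=[6, 0, 0, 0, 0, 4, 0]

(s=0,f=0) a[fast]=6≠0 swap→a[0]=6 → slow++,fast++
(s=1,f=1) a[fast]=0 → fast++
(s=1,f=2) a[fast]=0 → fast++
(s=1,f=3) a[fast]=0 → fast++
(s=1,f=4) a[fast]=0 → fast++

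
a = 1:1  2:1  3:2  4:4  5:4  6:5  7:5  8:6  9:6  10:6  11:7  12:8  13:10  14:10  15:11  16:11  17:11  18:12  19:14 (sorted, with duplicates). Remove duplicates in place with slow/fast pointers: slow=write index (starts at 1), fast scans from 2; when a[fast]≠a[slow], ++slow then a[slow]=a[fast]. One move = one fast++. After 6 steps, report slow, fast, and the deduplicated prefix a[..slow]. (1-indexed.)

slow=4, fast=8, prefix=[1, 2, 4, 5]

(s=1,f=2) a[fast]=1=a[slow] dup → fast++
(s=1,f=3) a[fast]=2≠a[slow]=1 write a[2]=2 → slow++,fast++
(s=2,f=4) a[fast]=4≠a[slow]=2 write a[3]=4 → slow++,fast++
(s=3,f=5) a[fast]=4=a[slow] dup → fast++
(s=3,f=6) a[fast]=5≠a[slow]=4 write a[4]=5 → slow++,fast++
(s=4,f=7) a[fast]=5=a[slow] dup → fast++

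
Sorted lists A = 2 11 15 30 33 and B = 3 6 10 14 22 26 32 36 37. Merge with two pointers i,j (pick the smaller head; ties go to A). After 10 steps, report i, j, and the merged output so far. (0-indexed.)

i=0 j=0: A[i]=2<=B[j]=3 take 2, i++
i=1 j=0: A[i]=11>B[j]=3 take 3, j++
i=1 j=1: A[i]=11>B[j]=6 take 6, j++
i=1 j=2: A[i]=11>B[j]=10 take 10, j++
i=1 j=3: A[i]=11<=B[j]=14 take 11, i++
i=2 j=3: A[i]=15>B[j]=14 take 14, j++
i=2 j=4: A[i]=15<=B[j]=22 take 15, i++
i=3 j=4: A[i]=30>B[j]=22 take 22, j++
i=3 j=5: A[i]=30>B[j]=26 take 26, j++
i=3 j=6: A[i]=30<=B[j]=32 take 30, i++

i=4, j=6, merged so far=[2, 3, 6, 10, 11, 14, 15, 22, 26, 30]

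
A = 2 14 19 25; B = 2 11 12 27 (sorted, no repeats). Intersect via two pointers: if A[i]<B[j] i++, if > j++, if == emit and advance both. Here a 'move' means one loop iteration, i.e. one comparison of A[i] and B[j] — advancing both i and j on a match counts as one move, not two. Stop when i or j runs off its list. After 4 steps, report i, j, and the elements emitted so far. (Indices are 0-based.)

i=2, j=3, emitted=[2]

[i=0,j=0] 2==2 emit → i++,j++
[i=1,j=1] 14>11 → j++
[i=1,j=2] 14>12 → j++
[i=1,j=3] 14<27 → i++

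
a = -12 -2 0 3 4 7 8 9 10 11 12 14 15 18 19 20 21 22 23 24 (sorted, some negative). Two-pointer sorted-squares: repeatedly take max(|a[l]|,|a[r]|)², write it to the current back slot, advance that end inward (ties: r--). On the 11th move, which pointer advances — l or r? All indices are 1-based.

l

[1,20] |-12|<=|24| out[20]=576 → r--
[1,19] |-12|<=|23| out[19]=529 → r--
[1,18] |-12|<=|22| out[18]=484 → r--
[1,17] |-12|<=|21| out[17]=441 → r--
[1,16] |-12|<=|20| out[16]=400 → r--
[1,15] |-12|<=|19| out[15]=361 → r--
[1,14] |-12|<=|18| out[14]=324 → r--
[1,13] |-12|<=|15| out[13]=225 → r--
[1,12] |-12|<=|14| out[12]=196 → r--
[1,11] |-12|<=|12| out[11]=144 → r--
[1,10] |-12|>|11| out[10]=144 → l++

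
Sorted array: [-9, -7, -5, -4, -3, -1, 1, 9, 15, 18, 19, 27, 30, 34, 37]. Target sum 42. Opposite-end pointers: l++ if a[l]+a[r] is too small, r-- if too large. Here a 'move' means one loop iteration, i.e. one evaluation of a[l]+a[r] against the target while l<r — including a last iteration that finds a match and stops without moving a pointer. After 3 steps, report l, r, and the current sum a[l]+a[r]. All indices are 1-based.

l=4, r=15, sum=33

[1,15] -9+37=28 <42 → l++
[2,15] -7+37=30 <42 → l++
[3,15] -5+37=32 <42 → l++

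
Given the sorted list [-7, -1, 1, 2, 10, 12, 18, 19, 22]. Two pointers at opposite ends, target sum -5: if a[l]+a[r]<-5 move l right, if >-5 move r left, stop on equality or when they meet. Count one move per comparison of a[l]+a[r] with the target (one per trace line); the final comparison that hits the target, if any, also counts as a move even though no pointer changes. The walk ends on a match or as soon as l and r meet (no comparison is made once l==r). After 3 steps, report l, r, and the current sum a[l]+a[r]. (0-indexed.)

l=0, r=5, sum=5

[0,8] -7+22=15 >-5 → r--
[0,7] -7+19=12 >-5 → r--
[0,6] -7+18=11 >-5 → r--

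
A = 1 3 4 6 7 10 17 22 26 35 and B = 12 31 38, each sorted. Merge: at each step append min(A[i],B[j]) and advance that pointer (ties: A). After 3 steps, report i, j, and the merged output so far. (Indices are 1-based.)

i=4, j=1, merged so far=[1, 3, 4]

i=1 j=1: A[i]=1<=B[j]=12 take 1, i++
i=2 j=1: A[i]=3<=B[j]=12 take 3, i++
i=3 j=1: A[i]=4<=B[j]=12 take 4, i++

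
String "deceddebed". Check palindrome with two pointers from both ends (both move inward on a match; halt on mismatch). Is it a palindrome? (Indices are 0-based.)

l=0 r=9: 'd'=='d', l++,r--
l=1 r=8: 'e'=='e', l++,r--
l=2 r=7: 'c'!='b', stop

not a palindrome (mismatch at 2,7)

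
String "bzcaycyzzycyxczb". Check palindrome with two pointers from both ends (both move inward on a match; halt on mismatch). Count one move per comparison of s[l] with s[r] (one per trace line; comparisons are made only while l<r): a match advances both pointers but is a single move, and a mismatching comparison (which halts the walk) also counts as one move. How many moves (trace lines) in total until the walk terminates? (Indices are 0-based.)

l=0 r=15: 'b'=='b', l++,r--
l=1 r=14: 'z'=='z', l++,r--
l=2 r=13: 'c'=='c', l++,r--
l=3 r=12: 'a'!='x', stop

4 moves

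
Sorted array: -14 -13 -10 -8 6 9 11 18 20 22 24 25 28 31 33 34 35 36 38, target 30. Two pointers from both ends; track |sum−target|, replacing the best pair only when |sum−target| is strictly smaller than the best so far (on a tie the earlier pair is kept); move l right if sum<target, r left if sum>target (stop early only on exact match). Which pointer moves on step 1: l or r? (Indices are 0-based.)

l

[0,18] -14+38=24 d=6 * → l++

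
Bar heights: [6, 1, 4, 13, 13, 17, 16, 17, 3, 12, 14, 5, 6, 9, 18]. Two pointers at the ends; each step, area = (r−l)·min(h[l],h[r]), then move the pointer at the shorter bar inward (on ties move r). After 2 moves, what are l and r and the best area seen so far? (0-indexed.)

[0,14] min(6,18)*14=84 best=84 * → l++
[1,14] min(1,18)*13=13 best=84 → l++

l=2, r=14, best area=84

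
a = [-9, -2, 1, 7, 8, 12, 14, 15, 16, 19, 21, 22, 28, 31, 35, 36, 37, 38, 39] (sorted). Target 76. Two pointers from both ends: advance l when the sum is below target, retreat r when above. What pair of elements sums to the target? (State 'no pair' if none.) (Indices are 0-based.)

[0,18] -9+39=30 <76 → l++
[1,18] -2+39=37 <76 → l++
[2,18] 1+39=40 <76 → l++
[3,18] 7+39=46 <76 → l++
[4,18] 8+39=47 <76 → l++
[5,18] 12+39=51 <76 → l++
[6,18] 14+39=53 <76 → l++
[7,18] 15+39=54 <76 → l++
[8,18] 16+39=55 <76 → l++
[9,18] 19+39=58 <76 → l++
[10,18] 21+39=60 <76 → l++
[11,18] 22+39=61 <76 → l++
[12,18] 28+39=67 <76 → l++
[13,18] 31+39=70 <76 → l++
[14,18] 35+39=74 <76 → l++
[15,18] 36+39=75 <76 → l++
[16,18] 37+39=76 → found

(37, 39)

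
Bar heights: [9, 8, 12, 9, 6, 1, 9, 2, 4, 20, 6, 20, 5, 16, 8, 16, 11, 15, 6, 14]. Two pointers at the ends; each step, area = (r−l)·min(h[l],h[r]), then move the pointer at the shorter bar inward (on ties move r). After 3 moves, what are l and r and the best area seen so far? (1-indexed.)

l=1 r=20: min(9,14)*19=171 best=171 *, l++
l=2 r=20: min(8,14)*18=144 best=171, l++
l=3 r=20: min(12,14)*17=204 best=204 *, l++

l=4, r=20, best area=204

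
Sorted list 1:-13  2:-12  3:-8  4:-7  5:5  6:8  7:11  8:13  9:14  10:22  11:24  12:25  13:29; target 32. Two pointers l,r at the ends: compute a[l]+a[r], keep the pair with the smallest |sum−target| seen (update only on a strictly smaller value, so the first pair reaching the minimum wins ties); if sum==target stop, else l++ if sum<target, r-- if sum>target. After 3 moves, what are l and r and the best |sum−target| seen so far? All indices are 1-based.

l=4, r=13, best |Δ|=11

[1,13] -13+29=16 d=16 * → l++
[2,13] -12+29=17 d=15 * → l++
[3,13] -8+29=21 d=11 * → l++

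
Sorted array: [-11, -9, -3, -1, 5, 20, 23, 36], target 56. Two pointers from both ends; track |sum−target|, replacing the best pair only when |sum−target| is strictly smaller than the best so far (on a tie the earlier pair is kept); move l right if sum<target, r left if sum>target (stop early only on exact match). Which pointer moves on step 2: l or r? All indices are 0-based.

l

[0,7] -11+36=25 d=31 * → l++
[1,7] -9+36=27 d=29 * → l++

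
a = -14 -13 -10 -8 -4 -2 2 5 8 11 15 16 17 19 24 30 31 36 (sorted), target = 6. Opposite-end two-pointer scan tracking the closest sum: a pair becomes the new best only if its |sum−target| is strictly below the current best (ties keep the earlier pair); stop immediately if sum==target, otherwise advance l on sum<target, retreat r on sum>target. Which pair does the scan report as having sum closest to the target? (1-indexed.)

[1,18] -14+36=22 d=16 * → r--
[1,17] -14+31=17 d=11 * → r--
[1,16] -14+30=16 d=10 * → r--
[1,15] -14+24=10 d=4 * → r--
[1,14] -14+19=5 d=1 * → l++
[2,14] -13+19=6 d=0 * → stop

pair (-13, 19) with sum 6 (|Δ|=0)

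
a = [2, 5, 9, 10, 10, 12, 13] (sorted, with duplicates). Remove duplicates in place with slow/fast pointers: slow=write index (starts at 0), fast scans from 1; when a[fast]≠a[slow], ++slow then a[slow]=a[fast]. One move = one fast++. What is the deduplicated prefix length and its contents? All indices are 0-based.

length 6; prefix = [2, 5, 9, 10, 12, 13]

(s=0,f=1) a[fast]=5≠a[slow]=2 write a[1]=5 → slow++,fast++
(s=1,f=2) a[fast]=9≠a[slow]=5 write a[2]=9 → slow++,fast++
(s=2,f=3) a[fast]=10≠a[slow]=9 write a[3]=10 → slow++,fast++
(s=3,f=4) a[fast]=10=a[slow] dup → fast++
(s=3,f=5) a[fast]=12≠a[slow]=10 write a[4]=12 → slow++,fast++
(s=4,f=6) a[fast]=13≠a[slow]=12 write a[5]=13 → slow++,fast++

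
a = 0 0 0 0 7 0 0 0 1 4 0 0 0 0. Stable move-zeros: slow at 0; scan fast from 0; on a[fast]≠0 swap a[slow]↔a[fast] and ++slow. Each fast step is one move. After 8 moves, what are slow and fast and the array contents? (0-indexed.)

slow=1, fast=8, a=[7, 0, 0, 0, 0, 0, 0, 0, 1, 4, 0, 0, 0, 0]

slow=0 fast=0: a[fast]=0, fast++
slow=0 fast=1: a[fast]=0, fast++
slow=0 fast=2: a[fast]=0, fast++
slow=0 fast=3: a[fast]=0, fast++
slow=0 fast=4: a[fast]=7≠0 swap→a[0]=7, slow++,fast++
slow=1 fast=5: a[fast]=0, fast++
slow=1 fast=6: a[fast]=0, fast++
slow=1 fast=7: a[fast]=0, fast++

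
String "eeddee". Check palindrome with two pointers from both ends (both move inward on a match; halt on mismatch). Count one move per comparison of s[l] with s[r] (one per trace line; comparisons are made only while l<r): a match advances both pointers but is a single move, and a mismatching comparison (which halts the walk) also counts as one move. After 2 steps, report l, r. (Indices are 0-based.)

l=0 r=5: 'e'=='e', l++,r--
l=1 r=4: 'e'=='e', l++,r--

l=2, r=3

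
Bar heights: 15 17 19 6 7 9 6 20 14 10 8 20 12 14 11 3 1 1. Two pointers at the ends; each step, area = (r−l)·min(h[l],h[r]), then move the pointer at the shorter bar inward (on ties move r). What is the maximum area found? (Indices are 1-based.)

max area = 182

[1,18] min(15,1)*17=17 best=17 * → r--
[1,17] min(15,1)*16=16 best=17 → r--
[1,16] min(15,3)*15=45 best=45 * → r--
[1,15] min(15,11)*14=154 best=154 * → r--
[1,14] min(15,14)*13=182 best=182 * → r--
[1,13] min(15,12)*12=144 best=182 → r--
[1,12] min(15,20)*11=165 best=182 → l++
[2,12] min(17,20)*10=170 best=182 → l++
[3,12] min(19,20)*9=171 best=182 → l++
[4,12] min(6,20)*8=48 best=182 → l++
[5,12] min(7,20)*7=49 best=182 → l++
[6,12] min(9,20)*6=54 best=182 → l++
[7,12] min(6,20)*5=30 best=182 → l++
[8,12] min(20,20)*4=80 best=182 → r--
[8,11] min(20,8)*3=24 best=182 → r--
[8,10] min(20,10)*2=20 best=182 → r--
[8,9] min(20,14)*1=14 best=182 → r--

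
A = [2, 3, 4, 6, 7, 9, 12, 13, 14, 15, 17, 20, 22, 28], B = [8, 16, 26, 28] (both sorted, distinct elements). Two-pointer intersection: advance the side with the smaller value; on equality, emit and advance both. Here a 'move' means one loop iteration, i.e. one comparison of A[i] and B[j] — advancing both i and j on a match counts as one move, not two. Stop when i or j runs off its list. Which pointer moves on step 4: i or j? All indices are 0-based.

i

i=0 j=0: 2<8, i++
i=1 j=0: 3<8, i++
i=2 j=0: 4<8, i++
i=3 j=0: 6<8, i++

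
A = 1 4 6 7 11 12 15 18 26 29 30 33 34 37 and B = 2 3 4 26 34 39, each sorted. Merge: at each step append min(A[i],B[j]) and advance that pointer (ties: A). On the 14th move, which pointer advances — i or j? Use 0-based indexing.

i=0 j=0: A[i]=1<=B[j]=2 take 1, i++
i=1 j=0: A[i]=4>B[j]=2 take 2, j++
i=1 j=1: A[i]=4>B[j]=3 take 3, j++
i=1 j=2: A[i]=4<=B[j]=4 take 4, i++
i=2 j=2: A[i]=6>B[j]=4 take 4, j++
i=2 j=3: A[i]=6<=B[j]=26 take 6, i++
i=3 j=3: A[i]=7<=B[j]=26 take 7, i++
i=4 j=3: A[i]=11<=B[j]=26 take 11, i++
i=5 j=3: A[i]=12<=B[j]=26 take 12, i++
i=6 j=3: A[i]=15<=B[j]=26 take 15, i++
i=7 j=3: A[i]=18<=B[j]=26 take 18, i++
i=8 j=3: A[i]=26<=B[j]=26 take 26, i++
i=9 j=3: A[i]=29>B[j]=26 take 26, j++
i=9 j=4: A[i]=29<=B[j]=34 take 29, i++

i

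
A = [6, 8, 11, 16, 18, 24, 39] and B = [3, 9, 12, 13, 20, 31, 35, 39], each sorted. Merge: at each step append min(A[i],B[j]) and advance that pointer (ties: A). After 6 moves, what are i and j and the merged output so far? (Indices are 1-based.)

i=4, j=4, merged so far=[3, 6, 8, 9, 11, 12]

i=1 j=1: A[i]=6>B[j]=3 take 3, j++
i=1 j=2: A[i]=6<=B[j]=9 take 6, i++
i=2 j=2: A[i]=8<=B[j]=9 take 8, i++
i=3 j=2: A[i]=11>B[j]=9 take 9, j++
i=3 j=3: A[i]=11<=B[j]=12 take 11, i++
i=4 j=3: A[i]=16>B[j]=12 take 12, j++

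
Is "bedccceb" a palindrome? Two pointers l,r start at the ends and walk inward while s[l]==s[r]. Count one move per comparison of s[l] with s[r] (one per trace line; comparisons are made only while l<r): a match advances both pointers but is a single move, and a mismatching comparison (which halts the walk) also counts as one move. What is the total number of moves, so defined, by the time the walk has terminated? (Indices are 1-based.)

[1,8] 'b'=='b' → l++,r--
[2,7] 'e'=='e' → l++,r--
[3,6] 'd'!='c' → stop

3 moves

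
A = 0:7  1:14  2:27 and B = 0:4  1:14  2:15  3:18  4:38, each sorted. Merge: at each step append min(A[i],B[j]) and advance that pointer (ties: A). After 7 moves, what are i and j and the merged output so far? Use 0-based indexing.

[i=0,j=0] A[i]=7>B[j]=4 take 4 → j++
[i=0,j=1] A[i]=7<=B[j]=14 take 7 → i++
[i=1,j=1] A[i]=14<=B[j]=14 take 14 → i++
[i=2,j=1] A[i]=27>B[j]=14 take 14 → j++
[i=2,j=2] A[i]=27>B[j]=15 take 15 → j++
[i=2,j=3] A[i]=27>B[j]=18 take 18 → j++
[i=2,j=4] A[i]=27<=B[j]=38 take 27 → i++

i=3, j=4, merged so far=[4, 7, 14, 14, 15, 18, 27]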